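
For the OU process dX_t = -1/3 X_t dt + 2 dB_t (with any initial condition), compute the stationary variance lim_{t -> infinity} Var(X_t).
lim Var(X_t) = 6

The OU SDE dX = -theta X dt + sigma dB admits the integrating factor exp(theta t): d(exp(theta t) X_t) = sigma exp(theta t) dB_t. Integrating from 0 to t gives X_t = x_0 * exp(-theta t) + sigma * int_0^t exp(-theta (t-s)) dB_s for any initial x_0. The Itô integral has variance (by the Itô isometry) sigma^2 * int_0^t exp(-2 theta (t - s)) ds = sigma^2 * (1 - exp(-2 theta t)) / (2 theta), independent of x_0.
With theta = 1/3, sigma = 2:
  Var(X_t) = (2)^2 * (1 - exp(-2*1/3 t)) / (2 * 1/3) = 6 - 6*exp(-2*t/3).
As t -> infinity, exp(-2*1/3 t) -> 0, so the stationary variance is sigma^2 / (2 theta) = 6.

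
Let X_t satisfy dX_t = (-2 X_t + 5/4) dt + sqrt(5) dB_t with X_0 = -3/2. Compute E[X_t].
E[X_t] = 5/8 - 17*exp(-2*t)/8

Taking expectations and using E[dB_t] = 0, the mean m(t) = E[X_t] satisfies the ODE m'(t) = a m(t) + b with m(0) = x_0. With a = -2, b = 5/4, x_0 = -3/2, the solution is
  m(t) = x_0 * exp(a t) + (b/a) * (exp(a t) - 1)
       = (-3/2) * exp((-2) t) + ((5/4)/(-2)) * (exp((-2) t) - 1)
       = 5/8 - 17*exp(-2*t)/8.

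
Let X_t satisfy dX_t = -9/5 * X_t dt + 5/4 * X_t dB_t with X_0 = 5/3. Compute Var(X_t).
Var(X_t) = (25*exp(25*t/16) - 25)*exp(-18*t/5)/9

For GBM dX = mu X dt + sigma X dB with X_0 = x_0, apply Itô to Y = log X: dY = (mu - sigma^2/2) dt + sigma dB, so Y_t = log(x_0) + (mu - sigma^2/2) t + sigma B_t and hence X_t = x_0 * exp((mu - sigma^2/2) t + sigma B_t).
With mu = -9/5, sigma = 5/4, x_0 = 5/3, this gives:
  X_t = 5/3 * exp((-413/160) * t + (5/4) * B_t).
Since sigma*B_t ~ Normal(0, sigma^2 t), E[exp(sigma*B_t)] = exp(sigma^2 t / 2); so E[X_t] = x_0 * exp((mu - sigma^2/2) t) * exp(sigma^2 t / 2) = x_0 * exp(mu t) = 5*exp(-9*t/5)/3.
Var(X_t) = E[X_t^2] - (E[X_t])^2 = x_0^2 * exp(2 mu t) * (exp(sigma^2 t) - 1) = (25*exp(25*t/16) - 25)*exp(-18*t/5)/9.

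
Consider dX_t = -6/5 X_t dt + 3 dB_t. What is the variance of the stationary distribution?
lim Var(X_t) = 15/4

The OU SDE dX = -theta X dt + sigma dB admits the integrating factor exp(theta t): d(exp(theta t) X_t) = sigma exp(theta t) dB_t. Integrating from 0 to t gives X_t = x_0 * exp(-theta t) + sigma * int_0^t exp(-theta (t-s)) dB_s for any initial x_0. The Itô integral has variance (by the Itô isometry) sigma^2 * int_0^t exp(-2 theta (t - s)) ds = sigma^2 * (1 - exp(-2 theta t)) / (2 theta), independent of x_0.
With theta = 6/5, sigma = 3:
  Var(X_t) = (3)^2 * (1 - exp(-2*6/5 t)) / (2 * 6/5) = 15/4 - 15*exp(-12*t/5)/4.
As t -> infinity, exp(-2*6/5 t) -> 0, so the stationary variance is sigma^2 / (2 theta) = 15/4.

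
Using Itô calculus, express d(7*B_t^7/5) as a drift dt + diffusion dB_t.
d(7*B_t^7/5) = (147*B_t^5/5) dt + (49*B_t^6/5) dB_t

Itô's formula for f(B_t) gives d f(B_t) = f'(B_t) dB_t + (1/2) f''(B_t) dt. Compute derivatives of f(x) = 7*x^7/5:
  f'(x)  = 49*x^6/5
  f''(x) = 294*x^5/5
Substitute x = B_t and multiply the f'' term by 1/2:
  drift     = (1/2) * (294*x^5/5) evaluated at B_t = 147*B_t^5/5
  diffusion = (49*x^6/5) evaluated at B_t = 49*B_t^6/5
Therefore d(7*B_t^7/5) = (147*B_t^5/5) dt + (49*B_t^6/5) dB_t.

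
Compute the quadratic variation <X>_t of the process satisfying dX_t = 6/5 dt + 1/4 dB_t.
<X>_t = t/16

For an Itô process dX_t = a(t) dt + b(t) dB_t, the quadratic variation is <X>_t = int_0^t b(s)^2 ds (the drift term does not contribute). Here b(s) = 1/4, so
  b(s)^2 = 1/16.
Integrating from 0 to t:
  <X>_t = int_0^t (1/16) ds = t/16.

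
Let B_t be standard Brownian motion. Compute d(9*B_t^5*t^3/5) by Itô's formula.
d(9*B_t^5*t^3/5) = (B_t^3*t^2*(27*B_t^2/5 + 18*t)) dt + (9*B_t^4*t^3) dB_t

Itô's formula for f(t, x): d f(t, B_t) = (f_t + (1/2) f_xx) dt + f_x dB_t. Compute partials of f(t, x) = 9*t^3*x^5/5:
  f_t(t,x)  = 27*t^2*x^5/5
  f_x(t,x)  = 9*t^3*x^4
  f_xx(t,x) = 36*t^3*x^3
Assemble drift = f_t + (1/2) f_xx = t^2*x^3*(18*t + 27*x^2/5) and diffusion = f_x = 9*t^3*x^4. Substituting x = B_t:
  d(9*B_t^5*t^3/5) = (B_t^3*t^2*(27*B_t^2/5 + 18*t)) dt + (9*B_t^4*t^3) dB_t.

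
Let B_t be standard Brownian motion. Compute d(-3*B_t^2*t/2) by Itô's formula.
d(-3*B_t^2*t/2) = (-3*B_t^2/2 - 3*t/2) dt + (-3*B_t*t) dB_t

Itô's formula for f(t, x): d f(t, B_t) = (f_t + (1/2) f_xx) dt + f_x dB_t. Compute partials of f(t, x) = -3*t*x^2/2:
  f_t(t,x)  = -3*x^2/2
  f_x(t,x)  = -3*t*x
  f_xx(t,x) = -3*t
Assemble drift = f_t + (1/2) f_xx = -3*t/2 - 3*x^2/2 and diffusion = f_x = -3*t*x. Substituting x = B_t:
  d(-3*B_t^2*t/2) = (-3*B_t^2/2 - 3*t/2) dt + (-3*B_t*t) dB_t.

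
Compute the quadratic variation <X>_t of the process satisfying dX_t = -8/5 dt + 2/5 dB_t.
<X>_t = 4*t/25

For an Itô process dX_t = a(t) dt + b(t) dB_t, the quadratic variation is <X>_t = int_0^t b(s)^2 ds (the drift term does not contribute). Here b(s) = 2/5, so
  b(s)^2 = 4/25.
Integrating from 0 to t:
  <X>_t = int_0^t (4/25) ds = 4*t/25.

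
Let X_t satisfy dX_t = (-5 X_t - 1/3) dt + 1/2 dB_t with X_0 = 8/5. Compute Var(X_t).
Var(X_t) = 1/40 - exp(-10*t)/40

The variance V(t) = Var(X_t) satisfies V'(t) = 2 a V(t) + c^2 with V(0) = 0 (drift coefficient is linear in X, diffusion is constant). With a = -5, c = 1/2, the solution is
  V(t) = (c^2 / (2 a)) * (exp(2 a t) - 1)
       = ((1/2)^2 / (2*(-5))) * (exp((-10) t) - 1)
       = 1/40 - exp(-10*t)/40.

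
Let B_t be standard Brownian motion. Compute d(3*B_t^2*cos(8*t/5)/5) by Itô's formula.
d(3*B_t^2*cos(8*t/5)/5) = (-24*B_t^2*sin(8*t/5)/25 + 3*cos(8*t/5)/5) dt + (6*B_t*cos(8*t/5)/5) dB_t

Itô's formula for f(t, x): d f(t, B_t) = (f_t + (1/2) f_xx) dt + f_x dB_t. Compute partials of f(t, x) = 3*x^2*cos(8*t/5)/5:
  f_t(t,x)  = -24*x^2*sin(8*t/5)/25
  f_x(t,x)  = 6*x*cos(8*t/5)/5
  f_xx(t,x) = 6*cos(8*t/5)/5
Assemble drift = f_t + (1/2) f_xx = -24*x^2*sin(8*t/5)/25 + 3*cos(8*t/5)/5 and diffusion = f_x = 6*x*cos(8*t/5)/5. Substituting x = B_t:
  d(3*B_t^2*cos(8*t/5)/5) = (-24*B_t^2*sin(8*t/5)/25 + 3*cos(8*t/5)/5) dt + (6*B_t*cos(8*t/5)/5) dB_t.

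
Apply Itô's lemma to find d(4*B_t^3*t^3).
d(4*B_t^3*t^3) = (12*B_t*t^2*(B_t^2 + t)) dt + (12*B_t^2*t^3) dB_t

Itô's formula for f(t, x): d f(t, B_t) = (f_t + (1/2) f_xx) dt + f_x dB_t. Compute partials of f(t, x) = 4*t^3*x^3:
  f_t(t,x)  = 12*t^2*x^3
  f_x(t,x)  = 12*t^3*x^2
  f_xx(t,x) = 24*t^3*x
Assemble drift = f_t + (1/2) f_xx = 12*t^2*x*(t + x^2) and diffusion = f_x = 12*t^3*x^2. Substituting x = B_t:
  d(4*B_t^3*t^3) = (12*B_t*t^2*(B_t^2 + t)) dt + (12*B_t^2*t^3) dB_t.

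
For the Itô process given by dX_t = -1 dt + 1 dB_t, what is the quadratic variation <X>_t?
<X>_t = t

For an Itô process dX_t = a(t) dt + b(t) dB_t, the quadratic variation is <X>_t = int_0^t b(s)^2 ds (the drift term does not contribute). Here b(s) = 1, so
  b(s)^2 = 1.
Integrating from 0 to t:
  <X>_t = int_0^t (1) ds = t.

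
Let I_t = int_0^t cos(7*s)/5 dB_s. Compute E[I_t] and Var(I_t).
E[I_t] = 0; Var(I_t) = t/50 + sin(14*t)/700

The Itô integral of a deterministic integrand f(s) has mean 0 because each increment f(s) * (B_{s+ds} - B_s) has mean 0. By the Itô isometry:
  Var( int_0^t f(s) dB_s ) = E[ (int_0^t f(s) dB_s)^2 ] = int_0^t f(s)^2 ds.
Here f(s) = cos(7*s)/5, so f(s)^2 = cos(7*s)^2/25. Integrate:
  int_0^t (cos(7*s)^2/25) ds = t/50 + sin(14*t)/700.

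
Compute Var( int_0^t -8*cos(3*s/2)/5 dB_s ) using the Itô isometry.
Var = 32*t/25 + 32*sin(3*t)/75

The Itô integral of a deterministic integrand f(s) has mean 0 because each increment f(s) * (B_{s+ds} - B_s) has mean 0. By the Itô isometry:
  Var( int_0^t f(s) dB_s ) = E[ (int_0^t f(s) dB_s)^2 ] = int_0^t f(s)^2 ds.
Here f(s) = -8*cos(3*s/2)/5, so f(s)^2 = 64*cos(3*s/2)^2/25. Integrate:
  int_0^t (64*cos(3*s/2)^2/25) ds = 32*t/25 + 32*sin(3*t)/75.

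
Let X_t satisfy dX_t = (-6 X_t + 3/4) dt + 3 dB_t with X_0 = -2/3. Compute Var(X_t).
Var(X_t) = 3/4 - 3*exp(-12*t)/4

The variance V(t) = Var(X_t) satisfies V'(t) = 2 a V(t) + c^2 with V(0) = 0 (drift coefficient is linear in X, diffusion is constant). With a = -6, c = 3, the solution is
  V(t) = (c^2 / (2 a)) * (exp(2 a t) - 1)
       = (3^2 / (2*(-6))) * (exp((-12) t) - 1)
       = 3/4 - 3*exp(-12*t)/4.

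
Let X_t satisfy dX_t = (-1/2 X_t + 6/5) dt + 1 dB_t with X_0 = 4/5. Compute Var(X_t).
Var(X_t) = 1 - exp(-t)

The variance V(t) = Var(X_t) satisfies V'(t) = 2 a V(t) + c^2 with V(0) = 0 (drift coefficient is linear in X, diffusion is constant). With a = -1/2, c = 1, the solution is
  V(t) = (c^2 / (2 a)) * (exp(2 a t) - 1)
       = (1^2 / (2*(-1/2))) * (exp((-1) t) - 1)
       = 1 - exp(-t).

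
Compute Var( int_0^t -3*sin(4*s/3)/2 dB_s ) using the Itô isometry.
Var = 9*t/8 - 27*sin(4*t/3)*cos(4*t/3)/32

The Itô integral of a deterministic integrand f(s) has mean 0 because each increment f(s) * (B_{s+ds} - B_s) has mean 0. By the Itô isometry:
  Var( int_0^t f(s) dB_s ) = E[ (int_0^t f(s) dB_s)^2 ] = int_0^t f(s)^2 ds.
Here f(s) = -3*sin(4*s/3)/2, so f(s)^2 = 9*sin(4*s/3)^2/4. Integrate:
  int_0^t (9*sin(4*s/3)^2/4) ds = 9*t/8 - 27*sin(4*t/3)*cos(4*t/3)/32.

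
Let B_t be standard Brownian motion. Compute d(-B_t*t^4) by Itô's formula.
d(-B_t*t^4) = (-4*B_t*t^3) dt + (-t^4) dB_t

Itô's formula for f(t, x): d f(t, B_t) = (f_t + (1/2) f_xx) dt + f_x dB_t. Compute partials of f(t, x) = -t^4*x:
  f_t(t,x)  = -4*t^3*x
  f_x(t,x)  = -t^4
  f_xx(t,x) = 0
Assemble drift = f_t + (1/2) f_xx = -4*t^3*x and diffusion = f_x = -t^4. Substituting x = B_t:
  d(-B_t*t^4) = (-4*B_t*t^3) dt + (-t^4) dB_t.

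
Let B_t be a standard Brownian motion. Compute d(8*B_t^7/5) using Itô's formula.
d(8*B_t^7/5) = (168*B_t^5/5) dt + (56*B_t^6/5) dB_t

Itô's formula for f(B_t) gives d f(B_t) = f'(B_t) dB_t + (1/2) f''(B_t) dt. Compute derivatives of f(x) = 8*x^7/5:
  f'(x)  = 56*x^6/5
  f''(x) = 336*x^5/5
Substitute x = B_t and multiply the f'' term by 1/2:
  drift     = (1/2) * (336*x^5/5) evaluated at B_t = 168*B_t^5/5
  diffusion = (56*x^6/5) evaluated at B_t = 56*B_t^6/5
Therefore d(8*B_t^7/5) = (168*B_t^5/5) dt + (56*B_t^6/5) dB_t.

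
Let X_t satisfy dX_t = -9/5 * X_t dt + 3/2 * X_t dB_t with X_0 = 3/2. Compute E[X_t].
E[X_t] = 3*exp(-9*t/5)/2

For GBM dX = mu X dt + sigma X dB with X_0 = x_0, apply Itô to Y = log X: dY = (mu - sigma^2/2) dt + sigma dB, so Y_t = log(x_0) + (mu - sigma^2/2) t + sigma B_t and hence X_t = x_0 * exp((mu - sigma^2/2) t + sigma B_t).
With mu = -9/5, sigma = 3/2, x_0 = 3/2, this gives:
  X_t = 3/2 * exp((-117/40) * t + (3/2) * B_t).
Since sigma*B_t ~ Normal(0, sigma^2 t), E[exp(sigma*B_t)] = exp(sigma^2 t / 2); so E[X_t] = x_0 * exp((mu - sigma^2/2) t) * exp(sigma^2 t / 2) = x_0 * exp(mu t) = 3*exp(-9*t/5)/2.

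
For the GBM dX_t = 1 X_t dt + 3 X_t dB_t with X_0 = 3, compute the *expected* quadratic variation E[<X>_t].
E[<X>_t] = 81*exp(11*t)/11 - 81/11

<X>_t = int_0^t (3 * X_s)^2 ds. Taking expectation inside the integral: E[<X>_t] = 3^2 * int_0^t E[X_s^2] ds. For GBM, E[X_s^2] = x_0^2 * exp((2 mu + sigma^2) s). Integrating:
  E[<X>_t] = 3^2 * 3^2 * (exp((2*1 + 3^2) t) - 1) / (2*1 + 3^2)
           = 3^2 * 3^2 * (exp(11 t) - 1) / 11 = 81*exp(11*t)/11 - 81/11.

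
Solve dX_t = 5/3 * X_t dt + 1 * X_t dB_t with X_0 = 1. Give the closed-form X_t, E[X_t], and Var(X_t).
X_t = 1 * exp((7/6) t + (1) B_t); E[X_t] = exp(5*t/3); Var(X_t) = (exp(t) - 1)*exp(10*t/3)

For GBM dX = mu X dt + sigma X dB with X_0 = x_0, apply Itô to Y = log X: dY = (mu - sigma^2/2) dt + sigma dB, so Y_t = log(x_0) + (mu - sigma^2/2) t + sigma B_t and hence X_t = x_0 * exp((mu - sigma^2/2) t + sigma B_t).
With mu = 5/3, sigma = 1, x_0 = 1, this gives:
  X_t = 1 * exp((7/6) * t + (1) * B_t).
Since sigma*B_t ~ Normal(0, sigma^2 t), E[exp(sigma*B_t)] = exp(sigma^2 t / 2); so E[X_t] = x_0 * exp((mu - sigma^2/2) t) * exp(sigma^2 t / 2) = x_0 * exp(mu t) = exp(5*t/3).
Var(X_t) = E[X_t^2] - (E[X_t])^2 = x_0^2 * exp(2 mu t) * (exp(sigma^2 t) - 1) = (exp(t) - 1)*exp(10*t/3).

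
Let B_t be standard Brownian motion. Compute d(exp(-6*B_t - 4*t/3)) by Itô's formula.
d(exp(-6*B_t - 4*t/3)) = (50*exp(-6*B_t - 4*t/3)/3) dt + (-6*exp(-6*B_t - 4*t/3)) dB_t

Itô's formula for f(t, x): d f(t, B_t) = (f_t + (1/2) f_xx) dt + f_x dB_t. Compute partials of f(t, x) = exp(-4*t/3 - 6*x):
  f_t(t,x)  = -4*exp(-4*t/3 - 6*x)/3
  f_x(t,x)  = -6*exp(-4*t/3 - 6*x)
  f_xx(t,x) = 36*exp(-4*t/3 - 6*x)
Assemble drift = f_t + (1/2) f_xx = 50*exp(-4*t/3 - 6*x)/3 and diffusion = f_x = -6*exp(-4*t/3 - 6*x). Substituting x = B_t:
  d(exp(-6*B_t - 4*t/3)) = (50*exp(-6*B_t - 4*t/3)/3) dt + (-6*exp(-6*B_t - 4*t/3)) dB_t.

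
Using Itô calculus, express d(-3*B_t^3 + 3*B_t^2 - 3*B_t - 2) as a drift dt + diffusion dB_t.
d(-3*B_t^3 + 3*B_t^2 - 3*B_t - 2) = (3 - 9*B_t) dt + (-9*B_t^2 + 6*B_t - 3) dB_t

Itô's formula for f(B_t) gives d f(B_t) = f'(B_t) dB_t + (1/2) f''(B_t) dt. Compute derivatives of f(x) = -3*x^3 + 3*x^2 - 3*x - 2:
  f'(x)  = -9*x^2 + 6*x - 3
  f''(x) = 6 - 18*x
Substitute x = B_t and multiply the f'' term by 1/2:
  drift     = (1/2) * (6 - 18*x) evaluated at B_t = 3 - 9*B_t
  diffusion = (-9*x^2 + 6*x - 3) evaluated at B_t = -9*B_t^2 + 6*B_t - 3
Therefore d(-3*B_t^3 + 3*B_t^2 - 3*B_t - 2) = (3 - 9*B_t) dt + (-9*B_t^2 + 6*B_t - 3) dB_t.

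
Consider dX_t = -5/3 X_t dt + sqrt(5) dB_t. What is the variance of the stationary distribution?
lim Var(X_t) = 3/2

The OU SDE dX = -theta X dt + sigma dB admits the integrating factor exp(theta t): d(exp(theta t) X_t) = sigma exp(theta t) dB_t. Integrating from 0 to t gives X_t = x_0 * exp(-theta t) + sigma * int_0^t exp(-theta (t-s)) dB_s for any initial x_0. The Itô integral has variance (by the Itô isometry) sigma^2 * int_0^t exp(-2 theta (t - s)) ds = sigma^2 * (1 - exp(-2 theta t)) / (2 theta), independent of x_0.
With theta = 5/3, sigma = sqrt(5):
  Var(X_t) = (sqrt(5))^2 * (1 - exp(-2*5/3 t)) / (2 * 5/3) = 3/2 - 3*exp(-10*t/3)/2.
As t -> infinity, exp(-2*5/3 t) -> 0, so the stationary variance is sigma^2 / (2 theta) = 3/2.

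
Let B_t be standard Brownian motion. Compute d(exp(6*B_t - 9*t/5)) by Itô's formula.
d(exp(6*B_t - 9*t/5)) = (81*exp(6*B_t - 9*t/5)/5) dt + (6*exp(6*B_t - 9*t/5)) dB_t

Itô's formula for f(t, x): d f(t, B_t) = (f_t + (1/2) f_xx) dt + f_x dB_t. Compute partials of f(t, x) = exp(-9*t/5 + 6*x):
  f_t(t,x)  = -9*exp(-9*t/5 + 6*x)/5
  f_x(t,x)  = 6*exp(-9*t/5 + 6*x)
  f_xx(t,x) = 36*exp(-9*t/5 + 6*x)
Assemble drift = f_t + (1/2) f_xx = 81*exp(-9*t/5 + 6*x)/5 and diffusion = f_x = 6*exp(-9*t/5 + 6*x). Substituting x = B_t:
  d(exp(6*B_t - 9*t/5)) = (81*exp(6*B_t - 9*t/5)/5) dt + (6*exp(6*B_t - 9*t/5)) dB_t.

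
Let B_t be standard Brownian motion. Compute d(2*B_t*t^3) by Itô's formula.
d(2*B_t*t^3) = (6*B_t*t^2) dt + (2*t^3) dB_t

Itô's formula for f(t, x): d f(t, B_t) = (f_t + (1/2) f_xx) dt + f_x dB_t. Compute partials of f(t, x) = 2*t^3*x:
  f_t(t,x)  = 6*t^2*x
  f_x(t,x)  = 2*t^3
  f_xx(t,x) = 0
Assemble drift = f_t + (1/2) f_xx = 6*t^2*x and diffusion = f_x = 2*t^3. Substituting x = B_t:
  d(2*B_t*t^3) = (6*B_t*t^2) dt + (2*t^3) dB_t.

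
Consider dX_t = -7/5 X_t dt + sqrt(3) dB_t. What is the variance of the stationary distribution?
lim Var(X_t) = 15/14

The OU SDE dX = -theta X dt + sigma dB admits the integrating factor exp(theta t): d(exp(theta t) X_t) = sigma exp(theta t) dB_t. Integrating from 0 to t gives X_t = x_0 * exp(-theta t) + sigma * int_0^t exp(-theta (t-s)) dB_s for any initial x_0. The Itô integral has variance (by the Itô isometry) sigma^2 * int_0^t exp(-2 theta (t - s)) ds = sigma^2 * (1 - exp(-2 theta t)) / (2 theta), independent of x_0.
With theta = 7/5, sigma = sqrt(3):
  Var(X_t) = (sqrt(3))^2 * (1 - exp(-2*7/5 t)) / (2 * 7/5) = 15/14 - 15*exp(-14*t/5)/14.
As t -> infinity, exp(-2*7/5 t) -> 0, so the stationary variance is sigma^2 / (2 theta) = 15/14.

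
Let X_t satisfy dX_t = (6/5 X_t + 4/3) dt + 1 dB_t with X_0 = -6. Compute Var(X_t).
Var(X_t) = 5*exp(12*t/5)/12 - 5/12

The variance V(t) = Var(X_t) satisfies V'(t) = 2 a V(t) + c^2 with V(0) = 0 (drift coefficient is linear in X, diffusion is constant). With a = 6/5, c = 1, the solution is
  V(t) = (c^2 / (2 a)) * (exp(2 a t) - 1)
       = (1^2 / (2*(6/5))) * (exp((12/5) t) - 1)
       = 5*exp(12*t/5)/12 - 5/12.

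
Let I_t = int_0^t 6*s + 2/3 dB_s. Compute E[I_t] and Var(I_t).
E[I_t] = 0; Var(I_t) = 4*t*(27*t^2 + 9*t + 1)/9

The Itô integral of a deterministic integrand f(s) has mean 0 because each increment f(s) * (B_{s+ds} - B_s) has mean 0. By the Itô isometry:
  Var( int_0^t f(s) dB_s ) = E[ (int_0^t f(s) dB_s)^2 ] = int_0^t f(s)^2 ds.
Here f(s) = 6*s + 2/3, so f(s)^2 = 4*(9*s + 1)^2/9. Integrate:
  int_0^t (4*(9*s + 1)^2/9) ds = 4*t*(27*t^2 + 9*t + 1)/9.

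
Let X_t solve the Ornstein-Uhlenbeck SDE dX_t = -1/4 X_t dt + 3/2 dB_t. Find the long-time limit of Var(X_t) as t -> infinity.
lim Var(X_t) = 9/2

The OU SDE dX = -theta X dt + sigma dB admits the integrating factor exp(theta t): d(exp(theta t) X_t) = sigma exp(theta t) dB_t. Integrating from 0 to t gives X_t = x_0 * exp(-theta t) + sigma * int_0^t exp(-theta (t-s)) dB_s for any initial x_0. The Itô integral has variance (by the Itô isometry) sigma^2 * int_0^t exp(-2 theta (t - s)) ds = sigma^2 * (1 - exp(-2 theta t)) / (2 theta), independent of x_0.
With theta = 1/4, sigma = 3/2:
  Var(X_t) = (3/2)^2 * (1 - exp(-2*1/4 t)) / (2 * 1/4) = 9/2 - 9*exp(-t/2)/2.
As t -> infinity, exp(-2*1/4 t) -> 0, so the stationary variance is sigma^2 / (2 theta) = 9/2.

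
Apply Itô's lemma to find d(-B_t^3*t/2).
d(-B_t^3*t/2) = (B_t*(-B_t^2 - 3*t)/2) dt + (-3*B_t^2*t/2) dB_t

Itô's formula for f(t, x): d f(t, B_t) = (f_t + (1/2) f_xx) dt + f_x dB_t. Compute partials of f(t, x) = -t*x^3/2:
  f_t(t,x)  = -x^3/2
  f_x(t,x)  = -3*t*x^2/2
  f_xx(t,x) = -3*t*x
Assemble drift = f_t + (1/2) f_xx = x*(-3*t - x^2)/2 and diffusion = f_x = -3*t*x^2/2. Substituting x = B_t:
  d(-B_t^3*t/2) = (B_t*(-B_t^2 - 3*t)/2) dt + (-3*B_t^2*t/2) dB_t.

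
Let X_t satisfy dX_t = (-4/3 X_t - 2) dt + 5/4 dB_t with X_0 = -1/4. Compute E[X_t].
E[X_t] = -3/2 + 5*exp(-4*t/3)/4

Taking expectations and using E[dB_t] = 0, the mean m(t) = E[X_t] satisfies the ODE m'(t) = a m(t) + b with m(0) = x_0. With a = -4/3, b = -2, x_0 = -1/4, the solution is
  m(t) = x_0 * exp(a t) + (b/a) * (exp(a t) - 1)
       = (-1/4) * exp((-4/3) t) + ((-2)/(-4/3)) * (exp((-4/3) t) - 1)
       = -3/2 + 5*exp(-4*t/3)/4.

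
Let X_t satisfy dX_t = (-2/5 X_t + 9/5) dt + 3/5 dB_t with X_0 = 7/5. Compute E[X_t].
E[X_t] = 9/2 - 31*exp(-2*t/5)/10

Taking expectations and using E[dB_t] = 0, the mean m(t) = E[X_t] satisfies the ODE m'(t) = a m(t) + b with m(0) = x_0. With a = -2/5, b = 9/5, x_0 = 7/5, the solution is
  m(t) = x_0 * exp(a t) + (b/a) * (exp(a t) - 1)
       = (7/5) * exp((-2/5) t) + ((9/5)/(-2/5)) * (exp((-2/5) t) - 1)
       = 9/2 - 31*exp(-2*t/5)/10.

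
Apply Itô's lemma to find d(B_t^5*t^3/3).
d(B_t^5*t^3/3) = (B_t^3*t^2*(B_t^2 + 10*t/3)) dt + (5*B_t^4*t^3/3) dB_t

Itô's formula for f(t, x): d f(t, B_t) = (f_t + (1/2) f_xx) dt + f_x dB_t. Compute partials of f(t, x) = t^3*x^5/3:
  f_t(t,x)  = t^2*x^5
  f_x(t,x)  = 5*t^3*x^4/3
  f_xx(t,x) = 20*t^3*x^3/3
Assemble drift = f_t + (1/2) f_xx = t^2*x^3*(10*t/3 + x^2) and diffusion = f_x = 5*t^3*x^4/3. Substituting x = B_t:
  d(B_t^5*t^3/3) = (B_t^3*t^2*(B_t^2 + 10*t/3)) dt + (5*B_t^4*t^3/3) dB_t.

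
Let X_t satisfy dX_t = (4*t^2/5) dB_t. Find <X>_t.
<X>_t = 16*t^5/125

For an Itô process dX_t = a(t) dt + b(t) dB_t, the quadratic variation is <X>_t = int_0^t b(s)^2 ds (the drift term does not contribute). Here b(s) = 4*s^2/5, so
  b(s)^2 = 16*s^4/25.
Integrating from 0 to t:
  <X>_t = int_0^t (16*s^4/25) ds = 16*t^5/125.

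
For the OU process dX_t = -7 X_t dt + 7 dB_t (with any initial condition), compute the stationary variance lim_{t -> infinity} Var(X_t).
lim Var(X_t) = 7/2

The OU SDE dX = -theta X dt + sigma dB admits the integrating factor exp(theta t): d(exp(theta t) X_t) = sigma exp(theta t) dB_t. Integrating from 0 to t gives X_t = x_0 * exp(-theta t) + sigma * int_0^t exp(-theta (t-s)) dB_s for any initial x_0. The Itô integral has variance (by the Itô isometry) sigma^2 * int_0^t exp(-2 theta (t - s)) ds = sigma^2 * (1 - exp(-2 theta t)) / (2 theta), independent of x_0.
With theta = 7, sigma = 7:
  Var(X_t) = (7)^2 * (1 - exp(-2*7 t)) / (2 * 7) = 7/2 - 7*exp(-14*t)/2.
As t -> infinity, exp(-2*7 t) -> 0, so the stationary variance is sigma^2 / (2 theta) = 7/2.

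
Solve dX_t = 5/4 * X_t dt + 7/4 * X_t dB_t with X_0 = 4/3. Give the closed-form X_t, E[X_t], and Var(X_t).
X_t = 4/3 * exp((-9/32) t + (7/4) B_t); E[X_t] = 4*exp(5*t/4)/3; Var(X_t) = 16*(exp(49*t/16) - 1)*exp(5*t/2)/9

For GBM dX = mu X dt + sigma X dB with X_0 = x_0, apply Itô to Y = log X: dY = (mu - sigma^2/2) dt + sigma dB, so Y_t = log(x_0) + (mu - sigma^2/2) t + sigma B_t and hence X_t = x_0 * exp((mu - sigma^2/2) t + sigma B_t).
With mu = 5/4, sigma = 7/4, x_0 = 4/3, this gives:
  X_t = 4/3 * exp((-9/32) * t + (7/4) * B_t).
Since sigma*B_t ~ Normal(0, sigma^2 t), E[exp(sigma*B_t)] = exp(sigma^2 t / 2); so E[X_t] = x_0 * exp((mu - sigma^2/2) t) * exp(sigma^2 t / 2) = x_0 * exp(mu t) = 4*exp(5*t/4)/3.
Var(X_t) = E[X_t^2] - (E[X_t])^2 = x_0^2 * exp(2 mu t) * (exp(sigma^2 t) - 1) = 16*(exp(49*t/16) - 1)*exp(5*t/2)/9.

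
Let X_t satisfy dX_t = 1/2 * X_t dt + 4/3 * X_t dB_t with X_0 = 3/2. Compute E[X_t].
E[X_t] = 3*exp(t/2)/2

For GBM dX = mu X dt + sigma X dB with X_0 = x_0, apply Itô to Y = log X: dY = (mu - sigma^2/2) dt + sigma dB, so Y_t = log(x_0) + (mu - sigma^2/2) t + sigma B_t and hence X_t = x_0 * exp((mu - sigma^2/2) t + sigma B_t).
With mu = 1/2, sigma = 4/3, x_0 = 3/2, this gives:
  X_t = 3/2 * exp((-7/18) * t + (4/3) * B_t).
Since sigma*B_t ~ Normal(0, sigma^2 t), E[exp(sigma*B_t)] = exp(sigma^2 t / 2); so E[X_t] = x_0 * exp((mu - sigma^2/2) t) * exp(sigma^2 t / 2) = x_0 * exp(mu t) = 3*exp(t/2)/2.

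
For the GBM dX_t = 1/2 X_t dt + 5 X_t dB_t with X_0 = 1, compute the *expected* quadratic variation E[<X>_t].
E[<X>_t] = 25*exp(26*t)/26 - 25/26

<X>_t = int_0^t (5 * X_s)^2 ds. Taking expectation inside the integral: E[<X>_t] = 5^2 * int_0^t E[X_s^2] ds. For GBM, E[X_s^2] = x_0^2 * exp((2 mu + sigma^2) s). Integrating:
  E[<X>_t] = 5^2 * 1^2 * (exp((2*(1/2) + 5^2) t) - 1) / (2*(1/2) + 5^2)
           = 5^2 * 1^2 * (exp(26 t) - 1) / 26 = 25*exp(26*t)/26 - 25/26.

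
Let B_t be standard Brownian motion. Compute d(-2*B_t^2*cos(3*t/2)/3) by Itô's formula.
d(-2*B_t^2*cos(3*t/2)/3) = (B_t^2*sin(3*t/2) - 2*cos(3*t/2)/3) dt + (-4*B_t*cos(3*t/2)/3) dB_t

Itô's formula for f(t, x): d f(t, B_t) = (f_t + (1/2) f_xx) dt + f_x dB_t. Compute partials of f(t, x) = -2*x^2*cos(3*t/2)/3:
  f_t(t,x)  = x^2*sin(3*t/2)
  f_x(t,x)  = -4*x*cos(3*t/2)/3
  f_xx(t,x) = -4*cos(3*t/2)/3
Assemble drift = f_t + (1/2) f_xx = x^2*sin(3*t/2) - 2*cos(3*t/2)/3 and diffusion = f_x = -4*x*cos(3*t/2)/3. Substituting x = B_t:
  d(-2*B_t^2*cos(3*t/2)/3) = (B_t^2*sin(3*t/2) - 2*cos(3*t/2)/3) dt + (-4*B_t*cos(3*t/2)/3) dB_t.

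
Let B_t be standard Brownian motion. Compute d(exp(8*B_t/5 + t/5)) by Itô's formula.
d(exp(8*B_t/5 + t/5)) = (37*exp(8*B_t/5 + t/5)/25) dt + (8*exp(8*B_t/5 + t/5)/5) dB_t

Itô's formula for f(t, x): d f(t, B_t) = (f_t + (1/2) f_xx) dt + f_x dB_t. Compute partials of f(t, x) = exp(t/5 + 8*x/5):
  f_t(t,x)  = exp(t/5 + 8*x/5)/5
  f_x(t,x)  = 8*exp(t/5 + 8*x/5)/5
  f_xx(t,x) = 64*exp(t/5 + 8*x/5)/25
Assemble drift = f_t + (1/2) f_xx = 37*exp(t/5 + 8*x/5)/25 and diffusion = f_x = 8*exp(t/5 + 8*x/5)/5. Substituting x = B_t:
  d(exp(8*B_t/5 + t/5)) = (37*exp(8*B_t/5 + t/5)/25) dt + (8*exp(8*B_t/5 + t/5)/5) dB_t.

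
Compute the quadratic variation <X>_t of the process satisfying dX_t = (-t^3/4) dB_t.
<X>_t = t^7/112

For an Itô process dX_t = a(t) dt + b(t) dB_t, the quadratic variation is <X>_t = int_0^t b(s)^2 ds (the drift term does not contribute). Here b(s) = -s^3/4, so
  b(s)^2 = s^6/16.
Integrating from 0 to t:
  <X>_t = int_0^t (s^6/16) ds = t^7/112.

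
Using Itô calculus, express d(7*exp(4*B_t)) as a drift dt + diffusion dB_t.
d(7*exp(4*B_t)) = (56*exp(4*B_t)) dt + (28*exp(4*B_t)) dB_t

Itô's formula for f(B_t) gives d f(B_t) = f'(B_t) dB_t + (1/2) f''(B_t) dt. Compute derivatives of f(x) = 7*exp(4*x):
  f'(x)  = 28*exp(4*x)
  f''(x) = 112*exp(4*x)
Substitute x = B_t and multiply the f'' term by 1/2:
  drift     = (1/2) * (112*exp(4*x)) evaluated at B_t = 56*exp(4*B_t)
  diffusion = (28*exp(4*x)) evaluated at B_t = 28*exp(4*B_t)
Therefore d(7*exp(4*B_t)) = (56*exp(4*B_t)) dt + (28*exp(4*B_t)) dB_t.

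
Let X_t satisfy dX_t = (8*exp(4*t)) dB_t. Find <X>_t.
<X>_t = 8*exp(8*t) - 8

For an Itô process dX_t = a(t) dt + b(t) dB_t, the quadratic variation is <X>_t = int_0^t b(s)^2 ds (the drift term does not contribute). Here b(s) = 8*exp(4*s), so
  b(s)^2 = 64*exp(8*s).
Integrating from 0 to t:
  <X>_t = int_0^t (64*exp(8*s)) ds = 8*exp(8*t) - 8.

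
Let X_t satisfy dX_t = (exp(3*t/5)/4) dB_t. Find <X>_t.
<X>_t = 5*exp(6*t/5)/96 - 5/96

For an Itô process dX_t = a(t) dt + b(t) dB_t, the quadratic variation is <X>_t = int_0^t b(s)^2 ds (the drift term does not contribute). Here b(s) = exp(3*s/5)/4, so
  b(s)^2 = exp(6*s/5)/16.
Integrating from 0 to t:
  <X>_t = int_0^t (exp(6*s/5)/16) ds = 5*exp(6*t/5)/96 - 5/96.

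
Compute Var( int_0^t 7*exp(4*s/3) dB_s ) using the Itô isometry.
Var = 147*exp(8*t/3)/8 - 147/8

The Itô integral of a deterministic integrand f(s) has mean 0 because each increment f(s) * (B_{s+ds} - B_s) has mean 0. By the Itô isometry:
  Var( int_0^t f(s) dB_s ) = E[ (int_0^t f(s) dB_s)^2 ] = int_0^t f(s)^2 ds.
Here f(s) = 7*exp(4*s/3), so f(s)^2 = 49*exp(8*s/3). Integrate:
  int_0^t (49*exp(8*s/3)) ds = 147*exp(8*t/3)/8 - 147/8.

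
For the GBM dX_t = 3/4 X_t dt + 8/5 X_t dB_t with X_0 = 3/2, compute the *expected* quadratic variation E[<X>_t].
E[<X>_t] = 288*exp(203*t/50)/203 - 288/203

<X>_t = int_0^t ((8/5) * X_s)^2 ds. Taking expectation inside the integral: E[<X>_t] = (8/5)^2 * int_0^t E[X_s^2] ds. For GBM, E[X_s^2] = x_0^2 * exp((2 mu + sigma^2) s). Integrating:
  E[<X>_t] = (8/5)^2 * (3/2)^2 * (exp((2*(3/4) + (8/5)^2) t) - 1) / (2*(3/4) + (8/5)^2)
           = (8/5)^2 * (3/2)^2 * (exp((203/50) t) - 1) / (203/50) = 288*exp(203*t/50)/203 - 288/203.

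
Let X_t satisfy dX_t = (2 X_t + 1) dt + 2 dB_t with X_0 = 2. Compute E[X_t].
E[X_t] = 5*exp(2*t)/2 - 1/2

Taking expectations and using E[dB_t] = 0, the mean m(t) = E[X_t] satisfies the ODE m'(t) = a m(t) + b with m(0) = x_0. With a = 2, b = 1, x_0 = 2, the solution is
  m(t) = x_0 * exp(a t) + (b/a) * (exp(a t) - 1)
       = 2 * exp(2 t) + (1/2) * (exp(2 t) - 1)
       = 5*exp(2*t)/2 - 1/2.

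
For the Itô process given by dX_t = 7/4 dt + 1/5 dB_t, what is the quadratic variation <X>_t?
<X>_t = t/25

For an Itô process dX_t = a(t) dt + b(t) dB_t, the quadratic variation is <X>_t = int_0^t b(s)^2 ds (the drift term does not contribute). Here b(s) = 1/5, so
  b(s)^2 = 1/25.
Integrating from 0 to t:
  <X>_t = int_0^t (1/25) ds = t/25.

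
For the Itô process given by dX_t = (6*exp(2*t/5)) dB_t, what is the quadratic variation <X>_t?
<X>_t = 45*exp(4*t/5) - 45

For an Itô process dX_t = a(t) dt + b(t) dB_t, the quadratic variation is <X>_t = int_0^t b(s)^2 ds (the drift term does not contribute). Here b(s) = 6*exp(2*s/5), so
  b(s)^2 = 36*exp(4*s/5).
Integrating from 0 to t:
  <X>_t = int_0^t (36*exp(4*s/5)) ds = 45*exp(4*t/5) - 45.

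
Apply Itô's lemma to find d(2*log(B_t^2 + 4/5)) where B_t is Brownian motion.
d(2*log(B_t^2 + 4/5)) = (10*(4 - 5*B_t^2)/(5*B_t^2 + 4)^2) dt + (20*B_t/(5*B_t^2 + 4)) dB_t

Itô's formula for f(B_t) gives d f(B_t) = f'(B_t) dB_t + (1/2) f''(B_t) dt. Compute derivatives of f(x) = 2*log(x^2 + 4/5):
  f'(x)  = 20*x/(5*x^2 + 4)
  f''(x) = 20*(4 - 5*x^2)/(5*x^2 + 4)^2
Substitute x = B_t and multiply the f'' term by 1/2:
  drift     = (1/2) * (20*(4 - 5*x^2)/(5*x^2 + 4)^2) evaluated at B_t = 10*(4 - 5*B_t^2)/(5*B_t^2 + 4)^2
  diffusion = (20*x/(5*x^2 + 4)) evaluated at B_t = 20*B_t/(5*B_t^2 + 4)
Therefore d(2*log(B_t^2 + 4/5)) = (10*(4 - 5*B_t^2)/(5*B_t^2 + 4)^2) dt + (20*B_t/(5*B_t^2 + 4)) dB_t.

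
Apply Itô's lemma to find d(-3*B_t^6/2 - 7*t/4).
d(-3*B_t^6/2 - 7*t/4) = (-45*B_t^4/2 - 7/4) dt + (-9*B_t^5) dB_t

Itô's formula for f(t, x): d f(t, B_t) = (f_t + (1/2) f_xx) dt + f_x dB_t. Compute partials of f(t, x) = -7*t/4 - 3*x^6/2:
  f_t(t,x)  = -7/4
  f_x(t,x)  = -9*x^5
  f_xx(t,x) = -45*x^4
Assemble drift = f_t + (1/2) f_xx = -45*x^4/2 - 7/4 and diffusion = f_x = -9*x^5. Substituting x = B_t:
  d(-3*B_t^6/2 - 7*t/4) = (-45*B_t^4/2 - 7/4) dt + (-9*B_t^5) dB_t.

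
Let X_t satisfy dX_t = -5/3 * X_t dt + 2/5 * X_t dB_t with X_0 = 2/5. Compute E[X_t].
E[X_t] = 2*exp(-5*t/3)/5

For GBM dX = mu X dt + sigma X dB with X_0 = x_0, apply Itô to Y = log X: dY = (mu - sigma^2/2) dt + sigma dB, so Y_t = log(x_0) + (mu - sigma^2/2) t + sigma B_t and hence X_t = x_0 * exp((mu - sigma^2/2) t + sigma B_t).
With mu = -5/3, sigma = 2/5, x_0 = 2/5, this gives:
  X_t = 2/5 * exp((-131/75) * t + (2/5) * B_t).
Since sigma*B_t ~ Normal(0, sigma^2 t), E[exp(sigma*B_t)] = exp(sigma^2 t / 2); so E[X_t] = x_0 * exp((mu - sigma^2/2) t) * exp(sigma^2 t / 2) = x_0 * exp(mu t) = 2*exp(-5*t/3)/5.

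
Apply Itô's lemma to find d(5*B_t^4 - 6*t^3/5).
d(5*B_t^4 - 6*t^3/5) = (30*B_t^2 - 18*t^2/5) dt + (20*B_t^3) dB_t

Itô's formula for f(t, x): d f(t, B_t) = (f_t + (1/2) f_xx) dt + f_x dB_t. Compute partials of f(t, x) = -6*t^3/5 + 5*x^4:
  f_t(t,x)  = -18*t^2/5
  f_x(t,x)  = 20*x^3
  f_xx(t,x) = 60*x^2
Assemble drift = f_t + (1/2) f_xx = -18*t^2/5 + 30*x^2 and diffusion = f_x = 20*x^3. Substituting x = B_t:
  d(5*B_t^4 - 6*t^3/5) = (30*B_t^2 - 18*t^2/5) dt + (20*B_t^3) dB_t.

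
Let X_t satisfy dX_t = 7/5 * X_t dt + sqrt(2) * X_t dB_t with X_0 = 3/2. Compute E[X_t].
E[X_t] = 3*exp(7*t/5)/2

For GBM dX = mu X dt + sigma X dB with X_0 = x_0, apply Itô to Y = log X: dY = (mu - sigma^2/2) dt + sigma dB, so Y_t = log(x_0) + (mu - sigma^2/2) t + sigma B_t and hence X_t = x_0 * exp((mu - sigma^2/2) t + sigma B_t).
With mu = 7/5, sigma = sqrt(2), x_0 = 3/2, this gives:
  X_t = 3/2 * exp((2/5) * t + (sqrt(2)) * B_t).
Since sigma*B_t ~ Normal(0, sigma^2 t), E[exp(sigma*B_t)] = exp(sigma^2 t / 2); so E[X_t] = x_0 * exp((mu - sigma^2/2) t) * exp(sigma^2 t / 2) = x_0 * exp(mu t) = 3*exp(7*t/5)/2.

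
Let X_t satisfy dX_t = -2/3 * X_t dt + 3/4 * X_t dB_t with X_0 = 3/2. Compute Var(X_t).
Var(X_t) = (9*exp(9*t/16) - 9)*exp(-4*t/3)/4

For GBM dX = mu X dt + sigma X dB with X_0 = x_0, apply Itô to Y = log X: dY = (mu - sigma^2/2) dt + sigma dB, so Y_t = log(x_0) + (mu - sigma^2/2) t + sigma B_t and hence X_t = x_0 * exp((mu - sigma^2/2) t + sigma B_t).
With mu = -2/3, sigma = 3/4, x_0 = 3/2, this gives:
  X_t = 3/2 * exp((-91/96) * t + (3/4) * B_t).
Since sigma*B_t ~ Normal(0, sigma^2 t), E[exp(sigma*B_t)] = exp(sigma^2 t / 2); so E[X_t] = x_0 * exp((mu - sigma^2/2) t) * exp(sigma^2 t / 2) = x_0 * exp(mu t) = 3*exp(-2*t/3)/2.
Var(X_t) = E[X_t^2] - (E[X_t])^2 = x_0^2 * exp(2 mu t) * (exp(sigma^2 t) - 1) = (9*exp(9*t/16) - 9)*exp(-4*t/3)/4.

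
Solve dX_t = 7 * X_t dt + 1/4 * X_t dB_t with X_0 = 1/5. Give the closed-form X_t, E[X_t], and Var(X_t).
X_t = 1/5 * exp((223/32) t + (1/4) B_t); E[X_t] = exp(7*t)/5; Var(X_t) = (exp(t/16) - 1)*exp(14*t)/25

For GBM dX = mu X dt + sigma X dB with X_0 = x_0, apply Itô to Y = log X: dY = (mu - sigma^2/2) dt + sigma dB, so Y_t = log(x_0) + (mu - sigma^2/2) t + sigma B_t and hence X_t = x_0 * exp((mu - sigma^2/2) t + sigma B_t).
With mu = 7, sigma = 1/4, x_0 = 1/5, this gives:
  X_t = 1/5 * exp((223/32) * t + (1/4) * B_t).
Since sigma*B_t ~ Normal(0, sigma^2 t), E[exp(sigma*B_t)] = exp(sigma^2 t / 2); so E[X_t] = x_0 * exp((mu - sigma^2/2) t) * exp(sigma^2 t / 2) = x_0 * exp(mu t) = exp(7*t)/5.
Var(X_t) = E[X_t^2] - (E[X_t])^2 = x_0^2 * exp(2 mu t) * (exp(sigma^2 t) - 1) = (exp(t/16) - 1)*exp(14*t)/25.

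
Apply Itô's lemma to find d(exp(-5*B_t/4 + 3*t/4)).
d(exp(-5*B_t/4 + 3*t/4)) = (49*exp(-5*B_t/4 + 3*t/4)/32) dt + (-5*exp(-5*B_t/4 + 3*t/4)/4) dB_t

Itô's formula for f(t, x): d f(t, B_t) = (f_t + (1/2) f_xx) dt + f_x dB_t. Compute partials of f(t, x) = exp(3*t/4 - 5*x/4):
  f_t(t,x)  = 3*exp(3*t/4 - 5*x/4)/4
  f_x(t,x)  = -5*exp(3*t/4 - 5*x/4)/4
  f_xx(t,x) = 25*exp(3*t/4 - 5*x/4)/16
Assemble drift = f_t + (1/2) f_xx = 49*exp(3*t/4 - 5*x/4)/32 and diffusion = f_x = -5*exp(3*t/4 - 5*x/4)/4. Substituting x = B_t:
  d(exp(-5*B_t/4 + 3*t/4)) = (49*exp(-5*B_t/4 + 3*t/4)/32) dt + (-5*exp(-5*B_t/4 + 3*t/4)/4) dB_t.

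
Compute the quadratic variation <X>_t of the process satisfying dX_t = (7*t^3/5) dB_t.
<X>_t = 7*t^7/25

For an Itô process dX_t = a(t) dt + b(t) dB_t, the quadratic variation is <X>_t = int_0^t b(s)^2 ds (the drift term does not contribute). Here b(s) = 7*s^3/5, so
  b(s)^2 = 49*s^6/25.
Integrating from 0 to t:
  <X>_t = int_0^t (49*s^6/25) ds = 7*t^7/25.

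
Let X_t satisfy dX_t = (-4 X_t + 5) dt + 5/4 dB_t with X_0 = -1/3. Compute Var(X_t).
Var(X_t) = 25/128 - 25*exp(-8*t)/128

The variance V(t) = Var(X_t) satisfies V'(t) = 2 a V(t) + c^2 with V(0) = 0 (drift coefficient is linear in X, diffusion is constant). With a = -4, c = 5/4, the solution is
  V(t) = (c^2 / (2 a)) * (exp(2 a t) - 1)
       = ((5/4)^2 / (2*(-4))) * (exp((-8) t) - 1)
       = 25/128 - 25*exp(-8*t)/128.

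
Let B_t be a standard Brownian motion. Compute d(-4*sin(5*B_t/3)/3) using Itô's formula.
d(-4*sin(5*B_t/3)/3) = (50*sin(5*B_t/3)/27) dt + (-20*cos(5*B_t/3)/9) dB_t

Itô's formula for f(B_t) gives d f(B_t) = f'(B_t) dB_t + (1/2) f''(B_t) dt. Compute derivatives of f(x) = -4*sin(5*x/3)/3:
  f'(x)  = -20*cos(5*x/3)/9
  f''(x) = 100*sin(5*x/3)/27
Substitute x = B_t and multiply the f'' term by 1/2:
  drift     = (1/2) * (100*sin(5*x/3)/27) evaluated at B_t = 50*sin(5*B_t/3)/27
  diffusion = (-20*cos(5*x/3)/9) evaluated at B_t = -20*cos(5*B_t/3)/9
Therefore d(-4*sin(5*B_t/3)/3) = (50*sin(5*B_t/3)/27) dt + (-20*cos(5*B_t/3)/9) dB_t.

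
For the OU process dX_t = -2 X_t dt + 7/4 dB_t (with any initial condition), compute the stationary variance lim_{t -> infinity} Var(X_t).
lim Var(X_t) = 49/64

The OU SDE dX = -theta X dt + sigma dB admits the integrating factor exp(theta t): d(exp(theta t) X_t) = sigma exp(theta t) dB_t. Integrating from 0 to t gives X_t = x_0 * exp(-theta t) + sigma * int_0^t exp(-theta (t-s)) dB_s for any initial x_0. The Itô integral has variance (by the Itô isometry) sigma^2 * int_0^t exp(-2 theta (t - s)) ds = sigma^2 * (1 - exp(-2 theta t)) / (2 theta), independent of x_0.
With theta = 2, sigma = 7/4:
  Var(X_t) = (7/4)^2 * (1 - exp(-2*2 t)) / (2 * 2) = 49/64 - 49*exp(-4*t)/64.
As t -> infinity, exp(-2*2 t) -> 0, so the stationary variance is sigma^2 / (2 theta) = 49/64.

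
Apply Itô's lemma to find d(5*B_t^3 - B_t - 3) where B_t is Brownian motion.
d(5*B_t^3 - B_t - 3) = (15*B_t) dt + (15*B_t^2 - 1) dB_t

Itô's formula for f(B_t) gives d f(B_t) = f'(B_t) dB_t + (1/2) f''(B_t) dt. Compute derivatives of f(x) = 5*x^3 - x - 3:
  f'(x)  = 15*x^2 - 1
  f''(x) = 30*x
Substitute x = B_t and multiply the f'' term by 1/2:
  drift     = (1/2) * (30*x) evaluated at B_t = 15*B_t
  diffusion = (15*x^2 - 1) evaluated at B_t = 15*B_t^2 - 1
Therefore d(5*B_t^3 - B_t - 3) = (15*B_t) dt + (15*B_t^2 - 1) dB_t.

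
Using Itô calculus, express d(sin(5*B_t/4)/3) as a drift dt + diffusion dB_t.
d(sin(5*B_t/4)/3) = (-25*sin(5*B_t/4)/96) dt + (5*cos(5*B_t/4)/12) dB_t

Itô's formula for f(B_t) gives d f(B_t) = f'(B_t) dB_t + (1/2) f''(B_t) dt. Compute derivatives of f(x) = sin(5*x/4)/3:
  f'(x)  = 5*cos(5*x/4)/12
  f''(x) = -25*sin(5*x/4)/48
Substitute x = B_t and multiply the f'' term by 1/2:
  drift     = (1/2) * (-25*sin(5*x/4)/48) evaluated at B_t = -25*sin(5*B_t/4)/96
  diffusion = (5*cos(5*x/4)/12) evaluated at B_t = 5*cos(5*B_t/4)/12
Therefore d(sin(5*B_t/4)/3) = (-25*sin(5*B_t/4)/96) dt + (5*cos(5*B_t/4)/12) dB_t.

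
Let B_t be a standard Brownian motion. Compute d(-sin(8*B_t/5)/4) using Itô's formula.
d(-sin(8*B_t/5)/4) = (8*sin(8*B_t/5)/25) dt + (-2*cos(8*B_t/5)/5) dB_t

Itô's formula for f(B_t) gives d f(B_t) = f'(B_t) dB_t + (1/2) f''(B_t) dt. Compute derivatives of f(x) = -sin(8*x/5)/4:
  f'(x)  = -2*cos(8*x/5)/5
  f''(x) = 16*sin(8*x/5)/25
Substitute x = B_t and multiply the f'' term by 1/2:
  drift     = (1/2) * (16*sin(8*x/5)/25) evaluated at B_t = 8*sin(8*B_t/5)/25
  diffusion = (-2*cos(8*x/5)/5) evaluated at B_t = -2*cos(8*B_t/5)/5
Therefore d(-sin(8*B_t/5)/4) = (8*sin(8*B_t/5)/25) dt + (-2*cos(8*B_t/5)/5) dB_t.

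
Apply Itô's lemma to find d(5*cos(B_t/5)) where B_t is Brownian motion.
d(5*cos(B_t/5)) = (-cos(B_t/5)/10) dt + (-sin(B_t/5)) dB_t

Itô's formula for f(B_t) gives d f(B_t) = f'(B_t) dB_t + (1/2) f''(B_t) dt. Compute derivatives of f(x) = 5*cos(x/5):
  f'(x)  = -sin(x/5)
  f''(x) = -cos(x/5)/5
Substitute x = B_t and multiply the f'' term by 1/2:
  drift     = (1/2) * (-cos(x/5)/5) evaluated at B_t = -cos(B_t/5)/10
  diffusion = (-sin(x/5)) evaluated at B_t = -sin(B_t/5)
Therefore d(5*cos(B_t/5)) = (-cos(B_t/5)/10) dt + (-sin(B_t/5)) dB_t.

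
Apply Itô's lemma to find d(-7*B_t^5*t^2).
d(-7*B_t^5*t^2) = (14*B_t^3*t*(-B_t^2 - 5*t)) dt + (-35*B_t^4*t^2) dB_t

Itô's formula for f(t, x): d f(t, B_t) = (f_t + (1/2) f_xx) dt + f_x dB_t. Compute partials of f(t, x) = -7*t^2*x^5:
  f_t(t,x)  = -14*t*x^5
  f_x(t,x)  = -35*t^2*x^4
  f_xx(t,x) = -140*t^2*x^3
Assemble drift = f_t + (1/2) f_xx = 14*t*x^3*(-5*t - x^2) and diffusion = f_x = -35*t^2*x^4. Substituting x = B_t:
  d(-7*B_t^5*t^2) = (14*B_t^3*t*(-B_t^2 - 5*t)) dt + (-35*B_t^4*t^2) dB_t.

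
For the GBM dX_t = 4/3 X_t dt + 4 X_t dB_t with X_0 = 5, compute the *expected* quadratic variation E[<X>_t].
E[<X>_t] = 150*exp(56*t/3)/7 - 150/7

<X>_t = int_0^t (4 * X_s)^2 ds. Taking expectation inside the integral: E[<X>_t] = 4^2 * int_0^t E[X_s^2] ds. For GBM, E[X_s^2] = x_0^2 * exp((2 mu + sigma^2) s). Integrating:
  E[<X>_t] = 4^2 * 5^2 * (exp((2*(4/3) + 4^2) t) - 1) / (2*(4/3) + 4^2)
           = 4^2 * 5^2 * (exp((56/3) t) - 1) / (56/3) = 150*exp(56*t/3)/7 - 150/7.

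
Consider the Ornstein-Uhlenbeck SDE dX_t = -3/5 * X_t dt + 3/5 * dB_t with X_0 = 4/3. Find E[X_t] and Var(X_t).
E[X_t] = 4*exp(-3*t/5)/3; Var(X_t) = 3/10 - 3*exp(-6*t/5)/10

The OU SDE dX = -theta X dt + sigma dB admits the integrating factor exp(theta t): d(exp(theta t) X_t) = sigma exp(theta t) dB_t. Integrating from 0 to t:
  X_t = x_0 * exp(-theta t) + sigma * int_0^t exp(-theta (t-s)) dB_s.
The Itô integral has mean 0 and (by the Itô isometry) variance sigma^2 * int_0^t exp(-2 theta (t - s)) ds = sigma^2 * (1 - exp(-2 theta t)) / (2 theta).
With theta = 3/5, sigma = 3/5, x_0 = 4/3:
  E[X_t] = 4/3 * exp(-3/5 t) = 4*exp(-3*t/5)/3
  Var(X_t) = (3/5)^2 * (1 - exp(-2*3/5 t)) / (2 * 3/5) = 3/10 - 3*exp(-6*t/5)/10.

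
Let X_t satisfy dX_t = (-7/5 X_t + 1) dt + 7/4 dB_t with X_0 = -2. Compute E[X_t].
E[X_t] = 5/7 - 19*exp(-7*t/5)/7

Taking expectations and using E[dB_t] = 0, the mean m(t) = E[X_t] satisfies the ODE m'(t) = a m(t) + b with m(0) = x_0. With a = -7/5, b = 1, x_0 = -2, the solution is
  m(t) = x_0 * exp(a t) + (b/a) * (exp(a t) - 1)
       = (-2) * exp((-7/5) t) + (1/(-7/5)) * (exp((-7/5) t) - 1)
       = 5/7 - 19*exp(-7*t/5)/7.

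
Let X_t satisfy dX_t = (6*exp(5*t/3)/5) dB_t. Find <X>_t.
<X>_t = 54*exp(10*t/3)/125 - 54/125

For an Itô process dX_t = a(t) dt + b(t) dB_t, the quadratic variation is <X>_t = int_0^t b(s)^2 ds (the drift term does not contribute). Here b(s) = 6*exp(5*s/3)/5, so
  b(s)^2 = 36*exp(10*s/3)/25.
Integrating from 0 to t:
  <X>_t = int_0^t (36*exp(10*s/3)/25) ds = 54*exp(10*t/3)/125 - 54/125.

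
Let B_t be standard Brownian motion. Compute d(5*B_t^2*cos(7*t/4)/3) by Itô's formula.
d(5*B_t^2*cos(7*t/4)/3) = (-35*B_t^2*sin(7*t/4)/12 + 5*cos(7*t/4)/3) dt + (10*B_t*cos(7*t/4)/3) dB_t

Itô's formula for f(t, x): d f(t, B_t) = (f_t + (1/2) f_xx) dt + f_x dB_t. Compute partials of f(t, x) = 5*x^2*cos(7*t/4)/3:
  f_t(t,x)  = -35*x^2*sin(7*t/4)/12
  f_x(t,x)  = 10*x*cos(7*t/4)/3
  f_xx(t,x) = 10*cos(7*t/4)/3
Assemble drift = f_t + (1/2) f_xx = -35*x^2*sin(7*t/4)/12 + 5*cos(7*t/4)/3 and diffusion = f_x = 10*x*cos(7*t/4)/3. Substituting x = B_t:
  d(5*B_t^2*cos(7*t/4)/3) = (-35*B_t^2*sin(7*t/4)/12 + 5*cos(7*t/4)/3) dt + (10*B_t*cos(7*t/4)/3) dB_t.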